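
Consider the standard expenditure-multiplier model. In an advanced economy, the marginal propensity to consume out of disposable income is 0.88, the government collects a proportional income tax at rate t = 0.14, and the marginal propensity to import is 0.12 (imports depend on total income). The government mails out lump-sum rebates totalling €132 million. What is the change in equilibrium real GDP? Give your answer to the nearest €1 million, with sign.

+€320 million

A lump-sum tax change of −€132 million shifts disposable income by +€132 million; first-round consumption changes by −c × ΔT = −0.88 × (−€132 million) = +€116.16 million.
Expenditure multiplier = 1/(1 − c(1−t) + m) = 1/(1 − 0.88×0.86 + 0.12) = 1/0.3632 ≈ 2.753.
The tax multiplier is −c × k ≈ −2.423, so ΔY = k × (−c·ΔT) = (+€116.16 million) / 0.3632 ≈ +€320 million.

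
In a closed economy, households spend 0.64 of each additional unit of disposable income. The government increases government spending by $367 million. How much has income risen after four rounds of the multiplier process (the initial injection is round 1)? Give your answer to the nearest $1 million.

Round 1 adds ΔG = $367 million; each later round is MPC = 0.64 times the previous.
After 4 rounds: 367 + 234.88 + 150.3232 + 96.206848 = ΔG·(1 − c^4)/(1 − c) = 367 × (1 − 0.16777216)/0.36 ≈ $848 million.

$848 million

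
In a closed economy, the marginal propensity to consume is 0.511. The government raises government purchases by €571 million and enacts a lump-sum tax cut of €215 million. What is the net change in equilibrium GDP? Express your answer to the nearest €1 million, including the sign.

+€1,392 million

Expenditure multiplier = 1/(1 − MPC) = 1/(1 − 0.511) = 1/0.489 ≈ 2.045.
ΔG contributes k·ΔG = (+€571 million) / 0.489 ≈ +€1,167.7 million.
ΔT of −€215 million changes first-round spending by −c·ΔT = +€109.865 million, contributing k·(−c·ΔT) = (+€109.865 million) / 0.489 ≈ +€224.7 million.
Net ΔY = k(ΔG − c·ΔT) = (+€680.865 million) / 0.489 ≈ +€1,392 million.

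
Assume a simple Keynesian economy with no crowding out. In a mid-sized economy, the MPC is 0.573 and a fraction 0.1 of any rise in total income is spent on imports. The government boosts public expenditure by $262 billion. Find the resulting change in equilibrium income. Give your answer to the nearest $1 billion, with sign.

+$497 billion

Expenditure multiplier = 1/(1 − c + m) = 1/(1 − 0.573 + 0.1) = 1/0.527 ≈ 1.898.
ΔY = k × ΔG = (+$262 billion) / 0.527 ≈ +$497 billion.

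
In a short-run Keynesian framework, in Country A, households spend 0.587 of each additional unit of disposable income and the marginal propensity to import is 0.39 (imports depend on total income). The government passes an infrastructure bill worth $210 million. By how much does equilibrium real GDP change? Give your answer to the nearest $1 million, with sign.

+$262 million

Government-spending multiplier = 1/(1 − c + m) = 1/(1 − 0.587 + 0.39) = 1/0.803 ≈ 1.245.
ΔY = k × ΔG = (+$210 million) / 0.803 ≈ +$262 million.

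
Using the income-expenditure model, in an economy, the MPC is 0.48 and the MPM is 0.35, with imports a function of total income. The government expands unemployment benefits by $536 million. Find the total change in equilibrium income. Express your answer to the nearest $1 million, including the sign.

The transfer change shifts disposable income by +$536 million, so first-round consumption changes by c·ΔTR = 0.48 × (+$536 million) = +$257.28 million.
Expenditure multiplier = 1/(1 − c + m) = 1/(1 − 0.48 + 0.35) = 1/0.87 ≈ 1.149.
The transfer multiplier is c × k ≈ 0.552, so ΔY = k × (c·ΔTR) = (+$257.28 million) / 0.87 ≈ +$296 million.

+$296 million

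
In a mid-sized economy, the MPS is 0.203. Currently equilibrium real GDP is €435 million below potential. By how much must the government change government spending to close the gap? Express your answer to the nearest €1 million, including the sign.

+€88 million

MPC = 1 − MPS = 1 − 0.203 = 0.797.
Spending multiplier = 1/(1 − MPC) = 1/(1 − 0.797) = 1/0.203 ≈ 4.926.
Need ΔY = +€435 million, so ΔG = ΔY/k = (+€435 million) × 0.203 ≈ +€88 million.
The government should increase government spending by €88 million.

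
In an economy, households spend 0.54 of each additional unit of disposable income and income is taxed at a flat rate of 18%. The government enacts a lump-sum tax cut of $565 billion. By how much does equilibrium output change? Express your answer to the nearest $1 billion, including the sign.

+$548 billion

A lump-sum tax change of −$565 billion shifts disposable income by +$565 billion; first-round consumption changes by −c × ΔT = −0.54 × (−$565 billion) = +$305.1 billion.
Expenditure multiplier = 1/(1 − c(1−t)) = 1/(1 − 0.54×0.82) = 1/0.5572 ≈ 1.795.
The tax multiplier is −c × k ≈ −0.969, so ΔY = k × (−c·ΔT) = (+$305.1 billion) / 0.5572 ≈ +$548 billion.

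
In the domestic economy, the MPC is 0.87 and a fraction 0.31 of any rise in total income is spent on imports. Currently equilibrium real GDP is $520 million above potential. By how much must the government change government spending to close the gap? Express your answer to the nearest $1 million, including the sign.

−$229 million

Spending multiplier = 1/(1 − c + m) = 1/(1 − 0.87 + 0.31) = 1/0.44 ≈ 2.273.
Need ΔY = −$520 million, so ΔG = ΔY/k = (−$520 million) × 0.44 ≈ −$229 million.
The government should cut government spending by $229 million.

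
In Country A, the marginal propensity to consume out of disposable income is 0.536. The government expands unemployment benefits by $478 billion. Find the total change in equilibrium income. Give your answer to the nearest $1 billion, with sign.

The transfer change shifts disposable income by +$478 billion, so first-round consumption changes by c·ΔTR = 0.536 × (+$478 billion) = +$256.208 billion.
Expenditure multiplier = 1/(1 − MPC) = 1/(1 − 0.536) = 1/0.464 ≈ 2.155.
The transfer multiplier is c × k ≈ 1.155, so ΔY = k × (c·ΔTR) = (+$256.208 billion) / 0.464 ≈ +$552 billion.

+$552 billion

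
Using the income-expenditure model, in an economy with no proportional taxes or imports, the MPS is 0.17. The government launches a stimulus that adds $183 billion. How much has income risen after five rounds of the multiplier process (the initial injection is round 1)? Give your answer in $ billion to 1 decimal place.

$652.4 billion

MPC = 1 − MPS = 1 − 0.17 = 0.83.
Round 1 adds ΔG = $183 billion; each later round is MPC = 0.83 times the previous.
After 5 rounds: 183 + 151.89 + 126.0687 + 104.637021 + 86.84872743 = ΔG·(1 − c^5)/(1 − c) = 183 × (1 − 0.3939040643)/0.17 ≈ $652.4 billion.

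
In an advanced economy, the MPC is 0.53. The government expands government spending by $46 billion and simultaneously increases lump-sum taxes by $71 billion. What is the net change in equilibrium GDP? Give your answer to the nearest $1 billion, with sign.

Expenditure multiplier = 1/(1 − MPC) = 1/(1 − 0.53) = 1/0.47 ≈ 2.128.
ΔG contributes k·ΔG = (+$46 billion) / 0.47 ≈ +$97.9 billion.
ΔT of +$71 billion changes first-round spending by −c·ΔT = −$37.63 billion, contributing k·(−c·ΔT) = (−$37.63 billion) / 0.47 ≈ −$80.1 billion.
Net ΔY = k(ΔG − c·ΔT) = (+$8.37 billion) / 0.47 ≈ +$18 billion.

+$18 billion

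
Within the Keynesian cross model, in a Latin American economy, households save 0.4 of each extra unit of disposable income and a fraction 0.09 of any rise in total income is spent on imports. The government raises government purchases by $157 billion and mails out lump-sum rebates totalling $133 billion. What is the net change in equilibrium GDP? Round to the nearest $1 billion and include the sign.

MPC = 1 − MPS = 1 − 0.4 = 0.6.
Expenditure multiplier = 1/(1 − c + m) = 1/(1 − 0.6 + 0.09) = 1/0.49 ≈ 2.041.
ΔG contributes k·ΔG = (+$157 billion) / 0.49 ≈ +$320.4 billion.
ΔT of −$133 billion changes first-round spending by −c·ΔT = +$79.8 billion, contributing k·(−c·ΔT) = (+$79.8 billion) / 0.49 ≈ +$162.9 billion.
Net ΔY = k(ΔG − c·ΔT) = (+$236.8 billion) / 0.49 ≈ +$483 billion.

+$483 billion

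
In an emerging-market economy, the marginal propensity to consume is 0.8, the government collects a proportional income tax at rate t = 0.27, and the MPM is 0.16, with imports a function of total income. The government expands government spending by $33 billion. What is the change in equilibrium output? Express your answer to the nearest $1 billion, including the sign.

Spending multiplier = 1/(1 − c(1−t) + m) = 1/(1 − 0.8×0.73 + 0.16) = 1/0.576 ≈ 1.736.
ΔY = k × ΔG = (+$33 billion) / 0.576 ≈ +$57 billion.

+$57 billion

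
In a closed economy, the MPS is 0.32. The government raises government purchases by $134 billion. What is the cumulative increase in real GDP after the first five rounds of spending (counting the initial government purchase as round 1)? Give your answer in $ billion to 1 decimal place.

$357.9 billion

MPC = 1 − MPS = 1 − 0.32 = 0.68.
Round 1 adds ΔG = $134 billion; each later round is MPC = 0.68 times the previous.
After 5 rounds: 134 + 91.12 + 61.9616 + 42.133888 + 28.65104384 = ΔG·(1 − c^5)/(1 − c) = 134 × (1 − 0.1453933568)/0.32 ≈ $357.9 billion.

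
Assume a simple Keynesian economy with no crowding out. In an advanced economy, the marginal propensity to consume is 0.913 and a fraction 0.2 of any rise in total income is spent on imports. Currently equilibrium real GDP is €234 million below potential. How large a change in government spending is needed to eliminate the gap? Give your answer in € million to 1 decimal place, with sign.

Spending multiplier = 1/(1 − c + m) = 1/(1 − 0.913 + 0.2) = 1/0.287 ≈ 3.484.
Need ΔY = +€234 million, so ΔG = ΔY/k = (+€234 million) × 0.287 ≈ +€67.2 million.
The government should increase government spending by €67.2 million.

+€67.2 million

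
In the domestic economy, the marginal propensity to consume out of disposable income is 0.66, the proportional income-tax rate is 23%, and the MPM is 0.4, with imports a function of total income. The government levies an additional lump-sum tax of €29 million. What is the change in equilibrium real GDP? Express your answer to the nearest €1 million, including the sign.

−€21 million

A lump-sum tax change of +€29 million shifts disposable income by −€29 million; first-round consumption changes by −c × ΔT = −0.66 × (+€29 million) = −€19.14 million.
Expenditure multiplier = 1/(1 − c(1−t) + m) = 1/(1 − 0.66×0.77 + 0.4) = 1/0.8918 ≈ 1.121.
The tax multiplier is −c × k ≈ −0.74, so ΔY = k × (−c·ΔT) = (−€19.14 million) / 0.8918 ≈ −€21 million.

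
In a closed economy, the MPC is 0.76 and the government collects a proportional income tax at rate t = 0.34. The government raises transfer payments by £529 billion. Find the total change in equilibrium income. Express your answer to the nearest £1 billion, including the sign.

+£807 billion

The transfer change shifts disposable income by +£529 billion, so first-round consumption changes by c·ΔTR = 0.76 × (+£529 billion) = +£402.04 billion.
Expenditure multiplier = 1/(1 − c(1−t)) = 1/(1 − 0.76×0.66) = 1/0.4984 ≈ 2.006.
The transfer multiplier is c × k ≈ 1.525, so ΔY = k × (c·ΔTR) = (+£402.04 billion) / 0.4984 ≈ +£807 billion.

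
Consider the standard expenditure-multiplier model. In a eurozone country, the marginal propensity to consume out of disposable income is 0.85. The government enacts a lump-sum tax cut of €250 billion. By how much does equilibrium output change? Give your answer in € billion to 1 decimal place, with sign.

A lump-sum tax change of −€250 billion shifts disposable income by +€250 billion; first-round consumption changes by −c × ΔT = −0.85 × (−€250 billion) = +€212.5 billion.
Expenditure multiplier = 1/(1 − MPC) = 1/(1 − 0.85) = 1/0.15 ≈ 6.667.
The tax multiplier is −c × k ≈ −5.667, so ΔY = k × (−c·ΔT) = (+€212.5 billion) / 0.15 ≈ +€1,416.7 billion.

+€1,416.7 billion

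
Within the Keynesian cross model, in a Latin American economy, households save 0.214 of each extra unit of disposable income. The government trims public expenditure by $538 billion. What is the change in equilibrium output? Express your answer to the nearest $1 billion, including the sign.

−$2,514 billion

MPC = 1 − MPS = 1 − 0.214 = 0.786.
Expenditure multiplier = 1/(1 − MPC) = 1/(1 − 0.786) = 1/0.214 ≈ 4.673.
ΔY = k × ΔG = (−$538 billion) / 0.214 ≈ −$2,514 billion.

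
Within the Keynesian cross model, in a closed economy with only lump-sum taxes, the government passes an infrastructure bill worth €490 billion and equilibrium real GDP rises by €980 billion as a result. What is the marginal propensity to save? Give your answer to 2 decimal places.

Implied spending multiplier k = ΔY/ΔG = 980/490 = 2.
Since k = 1/(1 − MPC), MPC = 1 − 1/k = 1 − ΔG/ΔY = 1 − 490/980 = 0.50.
MPS = 1 − MPC = 0.50.

0.50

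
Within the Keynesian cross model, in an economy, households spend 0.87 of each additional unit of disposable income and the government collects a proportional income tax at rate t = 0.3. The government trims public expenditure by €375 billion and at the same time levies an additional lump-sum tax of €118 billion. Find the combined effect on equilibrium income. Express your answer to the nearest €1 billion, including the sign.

Expenditure multiplier = 1/(1 − c(1−t)) = 1/(1 − 0.87×0.7) = 1/0.391 ≈ 2.558.
ΔG contributes k·ΔG = (−€375 billion) / 0.391 ≈ −€959.1 billion.
ΔT of +€118 billion changes first-round spending by −c·ΔT = −€102.66 billion, contributing k·(−c·ΔT) = (−€102.66 billion) / 0.391 ≈ −€262.6 billion.
Net ΔY = k(ΔG − c·ΔT) = (−€477.66 billion) / 0.391 ≈ −€1,222 billion.

−€1,222 billion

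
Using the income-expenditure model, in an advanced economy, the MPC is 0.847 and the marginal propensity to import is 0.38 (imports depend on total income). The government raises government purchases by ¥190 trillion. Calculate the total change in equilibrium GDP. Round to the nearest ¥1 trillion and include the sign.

Spending multiplier = 1/(1 − c + m) = 1/(1 − 0.847 + 0.38) = 1/0.533 ≈ 1.876.
ΔY = k × ΔG = (+¥190 trillion) / 0.533 ≈ +¥356 trillion.

+¥356 trillion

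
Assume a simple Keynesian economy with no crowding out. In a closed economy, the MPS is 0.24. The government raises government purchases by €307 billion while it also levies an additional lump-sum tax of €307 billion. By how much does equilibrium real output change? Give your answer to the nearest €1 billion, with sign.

+€307 billion

MPC = 1 − MPS = 1 − 0.24 = 0.76.
Expenditure multiplier = 1/(1 − MPC) = 1/(1 − 0.76) = 1/0.24 ≈ 4.167.
ΔG contributes k·ΔG = (+€307 billion) / 0.24 ≈ +€1,279.2 billion.
ΔT of +€307 billion changes first-round spending by −c·ΔT = −€233.32 billion, contributing k·(−c·ΔT) = (−€233.32 billion) / 0.24 ≈ −€972.2 billion.
With ΔG = ΔT and no other leakages, the balanced-budget multiplier is 1, so ΔY = ΔG = +€307 billion.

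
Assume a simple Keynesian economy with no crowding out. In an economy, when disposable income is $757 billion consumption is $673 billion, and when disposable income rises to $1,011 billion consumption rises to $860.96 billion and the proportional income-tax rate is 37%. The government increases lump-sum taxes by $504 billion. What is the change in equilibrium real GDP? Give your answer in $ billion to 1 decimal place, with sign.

MPC = ΔC/ΔYd = (860.96 − 673)/(1,011 − 757) = 187.96/254 = 0.74.
A lump-sum tax change of +$504 billion shifts disposable income by −$504 billion; first-round consumption changes by −c × ΔT = −0.74 × (+$504 billion) = −$372.96 billion.
Expenditure multiplier = 1/(1 − c(1−t)) = 1/(1 − 0.74×0.63) = 1/0.5338 ≈ 1.873.
The tax multiplier is −c × k ≈ −1.386, so ΔY = k × (−c·ΔT) = (−$372.96 billion) / 0.5338 ≈ −$698.7 billion.

−$698.7 billion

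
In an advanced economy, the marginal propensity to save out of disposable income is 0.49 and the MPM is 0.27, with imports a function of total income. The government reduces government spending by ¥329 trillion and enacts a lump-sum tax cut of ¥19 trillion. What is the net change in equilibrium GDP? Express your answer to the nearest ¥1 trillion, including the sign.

−¥420 trillion

MPC = 1 − MPS = 1 − 0.49 = 0.51.
Expenditure multiplier = 1/(1 − c + m) = 1/(1 − 0.51 + 0.27) = 1/0.76 ≈ 1.316.
ΔG contributes k·ΔG = (−¥329 trillion) / 0.76 ≈ −¥432.9 trillion.
ΔT of −¥19 trillion changes first-round spending by −c·ΔT = +¥9.69 trillion, contributing k·(−c·ΔT) = (+¥9.69 trillion) / 0.76 ≈ +¥12.8 trillion.
Net ΔY = k(ΔG − c·ΔT) = (−¥319.31 trillion) / 0.76 ≈ −¥420 trillion.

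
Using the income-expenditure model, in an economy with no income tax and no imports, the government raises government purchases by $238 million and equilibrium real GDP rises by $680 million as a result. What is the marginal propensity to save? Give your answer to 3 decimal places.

Implied spending multiplier k = ΔY/ΔG = 680/238 ≈ 2.8571.
Since k = 1/(1 − MPC), MPC = 1 − 1/k = 1 − ΔG/ΔY = 1 − 238/680 = 0.650.
MPS = 1 − MPC = 0.350.

0.350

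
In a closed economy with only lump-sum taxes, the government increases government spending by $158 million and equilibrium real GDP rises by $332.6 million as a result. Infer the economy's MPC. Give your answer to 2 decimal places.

Implied spending multiplier k = ΔY/ΔG = 332.6/158 ≈ 2.1051.
Since k = 1/(1 − MPC), MPC = 1 − 1/k = 1 − ΔG/ΔY = 1 − 158/332.6 ≈ 0.52.

0.52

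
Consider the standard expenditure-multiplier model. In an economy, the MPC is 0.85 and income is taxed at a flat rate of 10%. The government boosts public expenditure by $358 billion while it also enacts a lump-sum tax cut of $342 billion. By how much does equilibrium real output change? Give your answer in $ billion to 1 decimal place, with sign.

Expenditure multiplier = 1/(1 − c(1−t)) = 1/(1 − 0.85×0.9) = 1/0.235 ≈ 4.255.
ΔG contributes k·ΔG = (+$358 billion) / 0.235 ≈ +$1,523.4 billion.
ΔT of −$342 billion changes first-round spending by −c·ΔT = +$290.7 billion, contributing k·(−c·ΔT) = (+$290.7 billion) / 0.235 ≈ +$1,237 billion.
Net ΔY = k(ΔG − c·ΔT) = (+$648.7 billion) / 0.235 ≈ +$2,760.4 billion.

+$2,760.4 billion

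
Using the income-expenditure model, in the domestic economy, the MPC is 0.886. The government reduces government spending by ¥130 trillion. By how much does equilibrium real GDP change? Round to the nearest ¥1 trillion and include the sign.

Expenditure multiplier = 1/(1 − MPC) = 1/(1 − 0.886) = 1/0.114 ≈ 8.772.
ΔY = k × ΔG = (−¥130 trillion) / 0.114 ≈ −¥1,140 trillion.

−¥1,140 trillion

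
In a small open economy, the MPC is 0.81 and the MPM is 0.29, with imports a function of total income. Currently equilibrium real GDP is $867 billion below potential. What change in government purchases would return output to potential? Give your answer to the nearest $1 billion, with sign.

Spending multiplier = 1/(1 − c + m) = 1/(1 − 0.81 + 0.29) = 1/0.48 ≈ 2.083.
Need ΔY = +$867 billion, so ΔG = ΔY/k = (+$867 billion) × 0.48 ≈ +$416 billion.
The government should increase government purchases by $416 billion.

+$416 billion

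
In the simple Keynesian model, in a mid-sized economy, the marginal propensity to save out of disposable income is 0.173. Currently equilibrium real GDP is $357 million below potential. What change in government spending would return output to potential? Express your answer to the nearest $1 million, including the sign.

+$62 million

MPC = 1 − MPS = 1 − 0.173 = 0.827.
Spending multiplier = 1/(1 − MPC) = 1/(1 − 0.827) = 1/0.173 ≈ 5.78.
Need ΔY = +$357 million, so ΔG = ΔY/k = (+$357 million) × 0.173 ≈ +$62 million.
The government should increase government spending by $62 million.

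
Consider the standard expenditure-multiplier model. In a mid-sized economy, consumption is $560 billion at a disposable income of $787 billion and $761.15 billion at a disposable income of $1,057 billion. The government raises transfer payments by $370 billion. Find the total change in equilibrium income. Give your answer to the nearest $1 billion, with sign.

+$1,081 billion

MPC = ΔC/ΔYd = (761.15 − 560)/(1,057 − 787) = 201.15/270 = 0.745.
The transfer change shifts disposable income by +$370 billion, so first-round consumption changes by c·ΔTR = 0.745 × (+$370 billion) = +$275.65 billion.
Expenditure multiplier = 1/(1 − MPC) = 1/(1 − 0.745) = 1/0.255 ≈ 3.922.
The transfer multiplier is c × k ≈ 2.922, so ΔY = k × (c·ΔTR) = (+$275.65 billion) / 0.255 ≈ +$1,081 billion.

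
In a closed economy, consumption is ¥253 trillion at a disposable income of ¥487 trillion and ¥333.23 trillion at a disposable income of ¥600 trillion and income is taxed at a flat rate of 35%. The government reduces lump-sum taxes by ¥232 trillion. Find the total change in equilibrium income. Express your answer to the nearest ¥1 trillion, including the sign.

MPC = ΔC/ΔYd = (333.23 − 253)/(600 − 487) = 80.23/113 = 0.71.
A lump-sum tax change of −¥232 trillion shifts disposable income by +¥232 trillion; first-round consumption changes by −c × ΔT = −0.71 × (−¥232 trillion) = +¥164.72 trillion.
Expenditure multiplier = 1/(1 − c(1−t)) = 1/(1 − 0.71×0.65) = 1/0.5385 ≈ 1.857.
The tax multiplier is −c × k ≈ −1.318, so ΔY = k × (−c·ΔT) = (+¥164.72 trillion) / 0.5385 ≈ +¥306 trillion.

+¥306 trillion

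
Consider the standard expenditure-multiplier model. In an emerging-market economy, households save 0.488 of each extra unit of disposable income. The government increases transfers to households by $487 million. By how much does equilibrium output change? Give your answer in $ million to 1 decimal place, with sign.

+$511.0 million

MPC = 1 − MPS = 1 − 0.488 = 0.512.
The transfer change shifts disposable income by +$487 million, so first-round consumption changes by c·ΔTR = 0.512 × (+$487 million) = +$249.344 million.
Expenditure multiplier = 1/(1 − MPC) = 1/(1 − 0.512) = 1/0.488 ≈ 2.049.
The transfer multiplier is c × k ≈ 1.049, so ΔY = k × (c·ΔTR) = (+$249.344 million) / 0.488 ≈ +$511 million.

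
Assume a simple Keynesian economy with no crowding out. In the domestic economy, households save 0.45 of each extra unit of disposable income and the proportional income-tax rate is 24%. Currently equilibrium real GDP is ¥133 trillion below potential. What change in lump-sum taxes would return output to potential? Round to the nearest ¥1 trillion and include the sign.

−¥141 trillion

MPC = 1 − MPS = 1 − 0.45 = 0.55.
Spending multiplier = 1/(1 − c(1−t)) = 1/(1 − 0.55×0.76) = 1/0.582 ≈ 1.718.
Tax multiplier = −c·k = −0.55/0.582 ≈ −0.945. Need ΔY = +¥133 trillion, so ΔT = ΔY/(−c·k) = −(+¥133 trillion) × 0.582 / 0.55 ≈ −¥141 trillion.
The government should cut lump-sum taxes by ¥141 trillion.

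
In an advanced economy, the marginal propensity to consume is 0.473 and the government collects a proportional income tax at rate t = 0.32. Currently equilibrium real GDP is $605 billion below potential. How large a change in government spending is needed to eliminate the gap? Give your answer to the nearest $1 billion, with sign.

+$410 billion

Spending multiplier = 1/(1 − c(1−t)) = 1/(1 − 0.473×0.68) = 1/0.67836 ≈ 1.474.
Need ΔY = +$605 billion, so ΔG = ΔY/k = (+$605 billion) × 0.67836 ≈ +$410 billion.
The government should increase government spending by $410 billion.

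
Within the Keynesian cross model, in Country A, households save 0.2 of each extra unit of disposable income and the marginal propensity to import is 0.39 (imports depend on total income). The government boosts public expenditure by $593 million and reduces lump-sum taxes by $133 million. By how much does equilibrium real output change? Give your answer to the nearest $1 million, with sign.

+$1,185 million

MPC = 1 − MPS = 1 − 0.2 = 0.8.
Expenditure multiplier = 1/(1 − c + m) = 1/(1 − 0.8 + 0.39) = 1/0.59 ≈ 1.695.
ΔG contributes k·ΔG = (+$593 million) / 0.59 ≈ +$1,005.1 million.
ΔT of −$133 million changes first-round spending by −c·ΔT = +$106.4 million, contributing k·(−c·ΔT) = (+$106.4 million) / 0.59 ≈ +$180.3 million.
Net ΔY = k(ΔG − c·ΔT) = (+$699.4 million) / 0.59 ≈ +$1,185 million.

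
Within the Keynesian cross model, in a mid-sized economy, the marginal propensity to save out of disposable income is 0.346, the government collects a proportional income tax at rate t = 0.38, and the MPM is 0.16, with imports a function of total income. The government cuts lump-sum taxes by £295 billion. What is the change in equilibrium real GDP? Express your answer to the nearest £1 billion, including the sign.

+£256 billion

MPC = 1 − MPS = 1 − 0.346 = 0.654.
A lump-sum tax change of −£295 billion shifts disposable income by +£295 billion; first-round consumption changes by −c × ΔT = −0.654 × (−£295 billion) = +£192.93 billion.
Expenditure multiplier = 1/(1 − c(1−t) + m) = 1/(1 − 0.654×0.62 + 0.16) = 1/0.75452 ≈ 1.325.
The tax multiplier is −c × k ≈ −0.867, so ΔY = k × (−c·ΔT) = (+£192.93 billion) / 0.75452 ≈ +£256 billion.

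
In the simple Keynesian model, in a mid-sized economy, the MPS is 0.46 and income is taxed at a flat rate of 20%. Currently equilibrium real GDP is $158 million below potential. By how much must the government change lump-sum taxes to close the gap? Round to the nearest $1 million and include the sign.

−$166 million

MPC = 1 − MPS = 1 − 0.46 = 0.54.
Spending multiplier = 1/(1 − c(1−t)) = 1/(1 − 0.54×0.8) = 1/0.568 ≈ 1.761.
Tax multiplier = −c·k = −0.54/0.568 ≈ −0.951. Need ΔY = +$158 million, so ΔT = ΔY/(−c·k) = −(+$158 million) × 0.568 / 0.54 ≈ −$166 million.
The government should cut lump-sum taxes by $166 million.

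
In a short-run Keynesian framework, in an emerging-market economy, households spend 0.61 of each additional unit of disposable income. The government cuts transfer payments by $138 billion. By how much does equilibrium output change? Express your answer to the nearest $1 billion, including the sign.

The transfer change shifts disposable income by −$138 billion, so first-round consumption changes by c·ΔTR = 0.61 × (−$138 billion) = −$84.18 billion.
Expenditure multiplier = 1/(1 − MPC) = 1/(1 − 0.61) = 1/0.39 ≈ 2.564.
The transfer multiplier is c × k ≈ 1.564, so ΔY = k × (c·ΔTR) = (−$84.18 billion) / 0.39 ≈ −$216 billion.

−$216 billion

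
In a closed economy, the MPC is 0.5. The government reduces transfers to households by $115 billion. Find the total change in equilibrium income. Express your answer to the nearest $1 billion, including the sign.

The transfer change shifts disposable income by −$115 billion, so first-round consumption changes by c·ΔTR = 0.5 × (−$115 billion) = −$57.5 billion.
Expenditure multiplier = 1/(1 − MPC) = 1/(1 − 0.5) = 1/0.5 = 2.
The transfer multiplier is c × k = 1, so ΔY = k × (c·ΔTR) = (−$57.5 billion) / 0.5 = −$115 billion.

−$115 billion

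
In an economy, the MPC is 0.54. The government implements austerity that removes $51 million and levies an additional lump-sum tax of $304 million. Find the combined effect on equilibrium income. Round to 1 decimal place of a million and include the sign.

−$467.7 million

Expenditure multiplier = 1/(1 − MPC) = 1/(1 − 0.54) = 1/0.46 ≈ 2.174.
ΔG contributes k·ΔG = (−$51 million) / 0.46 ≈ −$110.9 million.
ΔT of +$304 million changes first-round spending by −c·ΔT = −$164.16 million, contributing k·(−c·ΔT) = (−$164.16 million) / 0.46 ≈ −$356.9 million.
Net ΔY = k(ΔG − c·ΔT) = (−$215.16 million) / 0.46 ≈ −$467.7 million.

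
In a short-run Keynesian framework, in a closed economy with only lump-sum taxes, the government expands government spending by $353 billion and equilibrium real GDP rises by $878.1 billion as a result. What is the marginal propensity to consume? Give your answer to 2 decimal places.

Implied spending multiplier k = ΔY/ΔG = 878.1/353 ≈ 2.4875.
Since k = 1/(1 − MPC), MPC = 1 − 1/k = 1 − ΔG/ΔY = 1 − 353/878.1 ≈ 0.60.

0.60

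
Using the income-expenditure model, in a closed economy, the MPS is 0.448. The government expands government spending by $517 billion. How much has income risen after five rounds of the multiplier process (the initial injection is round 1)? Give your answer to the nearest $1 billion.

MPC = 1 − MPS = 1 − 0.448 = 0.552.
Round 1 adds ΔG = $517 billion; each later round is MPC = 0.552 times the previous.
After 5 rounds: 517 + 285.384 + 157.531968 + 86.957646336 + 48.000620777472 = ΔG·(1 − c^5)/(1 − c) = 517 × (1 − 0.051250179244032)/0.448 ≈ $1,095 billion.

$1,095 billion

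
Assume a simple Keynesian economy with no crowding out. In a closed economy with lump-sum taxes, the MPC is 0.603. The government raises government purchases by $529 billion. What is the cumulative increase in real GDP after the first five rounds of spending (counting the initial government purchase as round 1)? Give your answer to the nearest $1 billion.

$1,226 billion

Round 1 adds ΔG = $529 billion; each later round is MPC = 0.603 times the previous.
After 5 rounds: 529 + 318.987 + 192.349161 + 115.986544083 + 69.939886082049 = ΔG·(1 − c^5)/(1 − c) = 529 × (1 − 0.079723537443243)/0.397 ≈ $1,226 billion.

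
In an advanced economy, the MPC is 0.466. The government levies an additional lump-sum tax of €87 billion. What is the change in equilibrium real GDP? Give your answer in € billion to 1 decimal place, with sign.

A lump-sum tax change of +€87 billion shifts disposable income by −€87 billion; first-round consumption changes by −c × ΔT = −0.466 × (+€87 billion) = −€40.542 billion.
Expenditure multiplier = 1/(1 − MPC) = 1/(1 − 0.466) = 1/0.534 ≈ 1.873.
The tax multiplier is −c × k ≈ −0.873, so ΔY = k × (−c·ΔT) = (−€40.542 billion) / 0.534 ≈ −€75.9 billion.

−€75.9 billion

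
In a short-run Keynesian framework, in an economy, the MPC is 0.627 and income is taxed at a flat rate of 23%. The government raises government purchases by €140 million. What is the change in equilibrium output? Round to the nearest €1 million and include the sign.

+€271 million

Government-spending multiplier = 1/(1 − c(1−t)) = 1/(1 − 0.627×0.77) = 1/0.51721 ≈ 1.933.
ΔY = k × ΔG = (+€140 million) / 0.51721 ≈ +€271 million.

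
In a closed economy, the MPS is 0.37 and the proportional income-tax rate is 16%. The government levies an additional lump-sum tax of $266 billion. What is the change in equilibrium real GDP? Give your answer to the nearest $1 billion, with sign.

MPC = 1 − MPS = 1 − 0.37 = 0.63.
A lump-sum tax change of +$266 billion shifts disposable income by −$266 billion; first-round consumption changes by −c × ΔT = −0.63 × (+$266 billion) = −$167.58 billion.
Expenditure multiplier = 1/(1 − c(1−t)) = 1/(1 − 0.63×0.84) = 1/0.4708 ≈ 2.124.
The tax multiplier is −c × k ≈ −1.338, so ΔY = k × (−c·ΔT) = (−$167.58 billion) / 0.4708 ≈ −$356 billion.

−$356 billion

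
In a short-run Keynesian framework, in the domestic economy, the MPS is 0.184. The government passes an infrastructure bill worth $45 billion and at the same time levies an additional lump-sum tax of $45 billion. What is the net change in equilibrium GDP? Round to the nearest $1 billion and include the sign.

+$45 billion

MPC = 1 − MPS = 1 − 0.184 = 0.816.
Expenditure multiplier = 1/(1 − MPC) = 1/(1 − 0.816) = 1/0.184 ≈ 5.435.
ΔG contributes k·ΔG = (+$45 billion) / 0.184 ≈ +$244.6 billion.
ΔT of +$45 billion changes first-round spending by −c·ΔT = −$36.72 billion, contributing k·(−c·ΔT) = (−$36.72 billion) / 0.184 ≈ −$199.6 billion.
With ΔG = ΔT and no other leakages, the balanced-budget multiplier is 1, so ΔY = ΔG = +$45 billion.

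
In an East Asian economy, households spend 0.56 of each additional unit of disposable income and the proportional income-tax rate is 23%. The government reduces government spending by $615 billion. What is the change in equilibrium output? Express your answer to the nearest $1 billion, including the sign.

Spending multiplier = 1/(1 − c(1−t)) = 1/(1 − 0.56×0.77) = 1/0.5688 ≈ 1.758.
ΔY = k × ΔG = (−$615 billion) / 0.5688 ≈ −$1,081 billion.

−$1,081 billion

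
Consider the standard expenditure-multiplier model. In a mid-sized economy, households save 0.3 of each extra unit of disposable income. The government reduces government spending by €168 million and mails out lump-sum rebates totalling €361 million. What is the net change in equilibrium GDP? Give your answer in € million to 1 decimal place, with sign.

+€282.3 million

MPC = 1 − MPS = 1 − 0.3 = 0.7.
Expenditure multiplier = 1/(1 − MPC) = 1/(1 − 0.7) = 1/0.3 ≈ 3.333.
ΔG contributes k·ΔG = (−€168 million) / 0.3 = −€560 million.
ΔT of −€361 million changes first-round spending by −c·ΔT = +€252.7 million, contributing k·(−c·ΔT) = (+€252.7 million) / 0.3 ≈ +€842.3 million.
Net ΔY = k(ΔG − c·ΔT) = (+€84.7 million) / 0.3 ≈ +€282.3 million.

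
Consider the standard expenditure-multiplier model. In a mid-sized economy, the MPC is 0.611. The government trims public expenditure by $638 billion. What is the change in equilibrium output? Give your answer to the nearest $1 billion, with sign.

−$1,640 billion

Government-spending multiplier = 1/(1 − MPC) = 1/(1 − 0.611) = 1/0.389 ≈ 2.571.
ΔY = k × ΔG = (−$638 billion) / 0.389 ≈ −$1,640 billion.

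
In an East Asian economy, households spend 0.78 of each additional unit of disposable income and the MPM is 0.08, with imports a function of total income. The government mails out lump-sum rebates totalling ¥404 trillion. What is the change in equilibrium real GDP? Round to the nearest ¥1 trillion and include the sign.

+¥1,050 trillion

A lump-sum tax change of −¥404 trillion shifts disposable income by +¥404 trillion; first-round consumption changes by −c × ΔT = −0.78 × (−¥404 trillion) = +¥315.12 trillion.
Expenditure multiplier = 1/(1 − c + m) = 1/(1 − 0.78 + 0.08) = 1/0.3 ≈ 3.333.
The tax multiplier is −c × k = −2.6, so ΔY = k × (−c·ΔT) = (+¥315.12 trillion) / 0.3 ≈ +¥1,050 trillion.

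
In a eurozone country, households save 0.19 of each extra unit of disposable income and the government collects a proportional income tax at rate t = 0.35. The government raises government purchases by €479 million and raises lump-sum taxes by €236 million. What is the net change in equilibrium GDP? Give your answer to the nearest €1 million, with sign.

+€608 million

MPC = 1 − MPS = 1 − 0.19 = 0.81.
Expenditure multiplier = 1/(1 − c(1−t)) = 1/(1 − 0.81×0.65) = 1/0.4735 ≈ 2.112.
ΔG contributes k·ΔG = (+€479 million) / 0.4735 ≈ +€1,011.6 million.
ΔT of +€236 million changes first-round spending by −c·ΔT = −€191.16 million, contributing k·(−c·ΔT) = (−€191.16 million) / 0.4735 ≈ −€403.7 million.
Net ΔY = k(ΔG − c·ΔT) = (+€287.84 million) / 0.4735 ≈ +€608 million.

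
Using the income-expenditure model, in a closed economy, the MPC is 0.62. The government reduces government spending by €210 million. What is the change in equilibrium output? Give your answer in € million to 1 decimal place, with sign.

−€552.6 million

Government-spending multiplier = 1/(1 − MPC) = 1/(1 − 0.62) = 1/0.38 ≈ 2.632.
ΔY = k × ΔG = (−€210 million) / 0.38 ≈ −€552.6 million.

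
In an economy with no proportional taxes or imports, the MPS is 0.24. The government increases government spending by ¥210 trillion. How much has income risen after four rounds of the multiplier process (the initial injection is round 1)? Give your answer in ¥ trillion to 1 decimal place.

¥583.1 trillion

MPC = 1 − MPS = 1 − 0.24 = 0.76.
Round 1 adds ΔG = ¥210 trillion; each later round is MPC = 0.76 times the previous.
After 4 rounds: 210 + 159.6 + 121.296 + 92.18496 = ΔG·(1 − c^4)/(1 − c) = 210 × (1 − 0.33362176)/0.24 ≈ ¥583.1 trillion.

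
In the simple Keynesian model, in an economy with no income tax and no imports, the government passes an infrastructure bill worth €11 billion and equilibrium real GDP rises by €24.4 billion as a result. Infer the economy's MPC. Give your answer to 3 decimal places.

0.549

Implied spending multiplier k = ΔY/ΔG = 24.4/11 ≈ 2.2182.
Since k = 1/(1 − MPC), MPC = 1 − 1/k = 1 − ΔG/ΔY = 1 − 11/24.4 ≈ 0.549.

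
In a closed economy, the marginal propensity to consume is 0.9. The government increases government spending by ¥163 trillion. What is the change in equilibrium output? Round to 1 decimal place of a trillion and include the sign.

+¥1,630.0 trillion

Spending multiplier = 1/(1 − MPC) = 1/(1 − 0.9) = 1/0.1 = 10.
ΔY = k × ΔG = (+¥163 trillion) / 0.1 = +¥1,630 trillion.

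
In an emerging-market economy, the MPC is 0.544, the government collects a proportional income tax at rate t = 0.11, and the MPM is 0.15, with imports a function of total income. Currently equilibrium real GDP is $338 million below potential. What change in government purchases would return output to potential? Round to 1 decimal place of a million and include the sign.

+$225.1 million

Spending multiplier = 1/(1 − c(1−t) + m) = 1/(1 − 0.544×0.89 + 0.15) = 1/0.66584 ≈ 1.502.
Need ΔY = +$338 million, so ΔG = ΔY/k = (+$338 million) × 0.66584 ≈ +$225.1 million.
The government should increase government purchases by $225.1 million.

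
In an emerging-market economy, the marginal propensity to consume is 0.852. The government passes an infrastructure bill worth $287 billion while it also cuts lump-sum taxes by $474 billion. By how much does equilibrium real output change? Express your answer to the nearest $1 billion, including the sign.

+$4,668 billion

Expenditure multiplier = 1/(1 − MPC) = 1/(1 − 0.852) = 1/0.148 ≈ 6.757.
ΔG contributes k·ΔG = (+$287 billion) / 0.148 ≈ +$1,939.2 billion.
ΔT of −$474 billion changes first-round spending by −c·ΔT = +$403.848 billion, contributing k·(−c·ΔT) = (+$403.848 billion) / 0.148 ≈ +$2,728.7 billion.
Net ΔY = k(ΔG − c·ΔT) = (+$690.848 billion) / 0.148 ≈ +$4,668 billion.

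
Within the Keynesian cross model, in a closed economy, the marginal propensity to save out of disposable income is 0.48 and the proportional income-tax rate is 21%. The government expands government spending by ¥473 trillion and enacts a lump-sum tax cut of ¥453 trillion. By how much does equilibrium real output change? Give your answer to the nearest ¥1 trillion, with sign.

MPC = 1 − MPS = 1 − 0.48 = 0.52.
Expenditure multiplier = 1/(1 − c(1−t)) = 1/(1 − 0.52×0.79) = 1/0.5892 ≈ 1.697.
ΔG contributes k·ΔG = (+¥473 trillion) / 0.5892 ≈ +¥802.8 trillion.
ΔT of −¥453 trillion changes first-round spending by −c·ΔT = +¥235.56 trillion, contributing k·(−c·ΔT) = (+¥235.56 trillion) / 0.5892 ≈ +¥399.8 trillion.
Net ΔY = k(ΔG − c·ΔT) = (+¥708.56 trillion) / 0.5892 ≈ +¥1,203 trillion.

+¥1,203 trillion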